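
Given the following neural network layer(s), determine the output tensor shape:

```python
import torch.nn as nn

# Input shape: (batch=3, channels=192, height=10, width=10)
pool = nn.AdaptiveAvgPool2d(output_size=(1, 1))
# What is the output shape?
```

Input: (3, 192, 10, 10) -> Output: (3, 192, 1, 1)

Answer: (3, 192, 1, 1)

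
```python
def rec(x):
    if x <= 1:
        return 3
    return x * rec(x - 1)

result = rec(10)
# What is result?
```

rec(10) = 10 * 9 * 8 * 7 * 6 * 5 * 4 * 3 * 2 * 3 = 10886400

Answer: 10886400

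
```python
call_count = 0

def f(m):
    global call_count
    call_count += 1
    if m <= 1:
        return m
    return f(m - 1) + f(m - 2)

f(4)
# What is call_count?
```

Calls(m) = 1 + Calls(m-1) + Calls(m-2); Calls(0)=Calls(1)=1. For m=4 this gives 9.

Answer: 9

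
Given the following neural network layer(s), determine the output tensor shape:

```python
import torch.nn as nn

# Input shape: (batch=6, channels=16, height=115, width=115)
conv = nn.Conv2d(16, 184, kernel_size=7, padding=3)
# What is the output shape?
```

Input: (6, 16, 115, 115) -> Output: (6, 184, 115, 115)

Answer: (6, 184, 115, 115)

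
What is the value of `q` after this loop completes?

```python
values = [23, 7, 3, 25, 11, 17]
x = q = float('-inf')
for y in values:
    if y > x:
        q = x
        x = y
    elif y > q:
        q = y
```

Second largest (with repeats) in [23, 7, 3, 25, 11, 17]
`q` takes the values: -inf → 7 → 23

Answer: 23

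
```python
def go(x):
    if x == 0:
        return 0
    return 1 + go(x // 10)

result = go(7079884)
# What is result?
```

Count of digits of 7079884: 7

Answer: 7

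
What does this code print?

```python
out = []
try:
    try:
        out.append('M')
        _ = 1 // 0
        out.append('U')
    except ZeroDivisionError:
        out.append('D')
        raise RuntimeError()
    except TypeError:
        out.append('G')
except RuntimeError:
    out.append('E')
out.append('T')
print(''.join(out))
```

Execution trace: 'M' (inner try body) → 'D' (inner except ZeroDivisionError) → 'E' (outer except RuntimeError) → 'T' (after the try/except). Output: MDET

Answer: MDET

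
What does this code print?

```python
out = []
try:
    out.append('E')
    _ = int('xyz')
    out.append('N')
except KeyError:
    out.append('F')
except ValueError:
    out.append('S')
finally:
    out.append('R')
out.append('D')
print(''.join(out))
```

Execution trace: 'E' (try body) → 'S' (except ValueError) → 'R' (finally) → 'D' (after the try/except). Output: ESRD

Answer: ESRD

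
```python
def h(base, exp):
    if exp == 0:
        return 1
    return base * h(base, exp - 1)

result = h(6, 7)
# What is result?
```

h(6, 7) = 6 * 6 * 6 * 6 * 6 * 6 * 6 = 279936

Answer: 279936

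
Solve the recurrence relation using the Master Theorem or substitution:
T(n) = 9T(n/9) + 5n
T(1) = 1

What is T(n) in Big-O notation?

By Master Theorem: a=9, b=9, f(n)=5n. Since log_9(9) = 1 and f(n) = Θ(n^1), Case 2 applies. T(n) = O(n log n).

Answer: O(n log n)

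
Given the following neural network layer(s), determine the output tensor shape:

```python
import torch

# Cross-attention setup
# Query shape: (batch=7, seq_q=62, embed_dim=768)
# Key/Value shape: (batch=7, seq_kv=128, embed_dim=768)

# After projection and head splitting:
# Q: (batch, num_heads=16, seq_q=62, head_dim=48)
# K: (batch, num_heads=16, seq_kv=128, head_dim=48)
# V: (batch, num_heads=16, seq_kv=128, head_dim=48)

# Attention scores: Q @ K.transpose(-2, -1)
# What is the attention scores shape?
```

Input: (7, 62, 768) -> Output: (7, 16, 62, 128)

Answer: (7, 16, 62, 128)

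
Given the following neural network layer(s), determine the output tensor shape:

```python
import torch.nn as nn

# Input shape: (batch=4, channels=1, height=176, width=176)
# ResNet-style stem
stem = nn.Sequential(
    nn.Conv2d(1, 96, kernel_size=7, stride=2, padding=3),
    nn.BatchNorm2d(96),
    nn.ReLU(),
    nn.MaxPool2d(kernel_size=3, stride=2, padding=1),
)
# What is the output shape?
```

Input: (4, 1, 176, 176) -> after Conv2d 7x7 stride=2: (4, 96, 88, 88) -> Output: (4, 96, 44, 44)

Answer: (4, 96, 44, 44)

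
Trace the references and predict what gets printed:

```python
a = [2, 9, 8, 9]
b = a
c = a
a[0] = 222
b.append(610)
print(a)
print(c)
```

Key concept: multiple aliases.
Step by step:
`a = [2, 9, 8, 9]` → a = [2, 9, 8, 9]
`b = a` → b = [2, 9, 8, 9] (same object as a)
`c = a` → c = [2, 9, 8, 9] (same object as a, b)
`a[0] = 222` → a = [222, 9, 8, 9] (same object as b, c); b = [222, 9, 8, 9] (same object as a, c); c = [222, 9, 8, 9] (same object as a, b)
`b.append(610)` → a = [222, 9, 8, 9, 610] (same object as b, c); b = [222, 9, 8, 9, 610] (same object as a, c); c = [222, 9, 8, 9, 610] (same object as a, b)
`print(a)` → prints [222, 9, 8, 9, 610]
`print(c)` → prints [222, 9, 8, 9, 610]

Answer:
[222, 9, 8, 9, 610]
[222, 9, 8, 9, 610]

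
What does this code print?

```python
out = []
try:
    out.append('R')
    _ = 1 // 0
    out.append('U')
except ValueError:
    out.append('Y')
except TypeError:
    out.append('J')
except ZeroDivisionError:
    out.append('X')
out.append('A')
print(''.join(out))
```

Execution trace: 'R' (try body) → 'X' (except ZeroDivisionError) → 'A' (after the try/except). Output: RXA

Answer: RXA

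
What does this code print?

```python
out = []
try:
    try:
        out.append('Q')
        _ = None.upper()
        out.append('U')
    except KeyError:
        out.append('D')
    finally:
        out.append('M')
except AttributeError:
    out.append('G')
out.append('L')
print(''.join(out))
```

Execution trace: 'Q' (inner try body) → 'M' (inner finally) → 'G' (outer except AttributeError) → 'L' (after the try/except). Output: QMGL

Answer: QMGL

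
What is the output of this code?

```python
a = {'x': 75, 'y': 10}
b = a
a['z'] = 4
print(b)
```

Key concept: dict aliasing.
Step by step:
`a = {'x': 75, 'y': 10}` → a = {'x': 75, 'y': 10}
`b = a` → b = {'x': 75, 'y': 10} (same object as a)
`a['z'] = 4` → a = {'x': 75, 'y': 10, 'z': 4} (same object as b); b = {'x': 75, 'y': 10, 'z': 4} (same object as a)
`print(b)` → prints {'x': 75, 'y': 10, 'z': 4}

Answer: {'x': 75, 'y': 10, 'z': 4}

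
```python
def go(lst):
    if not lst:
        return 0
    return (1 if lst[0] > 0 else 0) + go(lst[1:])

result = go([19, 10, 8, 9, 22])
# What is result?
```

Count of positive elements in [19, 10, 8, 9, 22] = 5

Answer: 5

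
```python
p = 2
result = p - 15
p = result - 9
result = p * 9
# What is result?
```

Trace:
`p = 2` → p = 2
`result = p - 15` → result = -13
`p = result - 9` → p = -22
`result = p * 9` → result = -198
So result = -198

Answer: -198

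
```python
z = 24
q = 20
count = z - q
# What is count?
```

Trace:
`z = 24` → z = 24
`q = 20` → q = 20
`count = z - q` → count = 4
So count = 4

Answer: 4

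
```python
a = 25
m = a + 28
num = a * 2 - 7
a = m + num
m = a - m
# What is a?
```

Trace:
`a = 25` → a = 25
`m = a + 28` → m = 53
`num = a * 2 - 7` → num = 43
`a = m + num` → a = 96
`m = a - m` → m = 43
So a = 96

Answer: 96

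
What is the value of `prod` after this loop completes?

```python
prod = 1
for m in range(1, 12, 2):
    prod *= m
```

Product of 1, 3, 5, ... up to 11
`prod` takes the values: 1 → 3 → 15 → 105 → 945 → 10395

Answer: 10395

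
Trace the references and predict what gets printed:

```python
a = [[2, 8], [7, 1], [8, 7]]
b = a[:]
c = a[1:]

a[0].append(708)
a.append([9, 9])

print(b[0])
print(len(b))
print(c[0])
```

Key concept: slice with nested mutation.
Step by step:
`a = [[2, 8], [7, 1], [8, 7]]` → a = [[2, 8], [7, 1], [8, 7]]
`b = a[:]` → b = [[2, 8], [7, 1], [8, 7]]
`c = a[1:]` → c = [[7, 1], [8, 7]]
`a[0].append(708)` → a = [[2, 8, 708], [7, 1], [8, 7]]; b = [[2, 8, 708], [7, 1], [8, 7]]
`a.append([9, 9])` → a = [[2, 8, 708], [7, 1], [8, 7], [9, 9]]
`print(b[0])` → prints [2, 8, 708]
`print(len(b))` → prints 3
`print(c[0])` → prints [7, 1]

Answer:
[2, 8, 708]
3
[7, 1]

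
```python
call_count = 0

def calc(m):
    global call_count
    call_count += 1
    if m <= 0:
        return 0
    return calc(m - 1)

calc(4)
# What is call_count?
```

Linear recursion stepping by 1: 5 calls from m=4 down to ≤0.

Answer: 5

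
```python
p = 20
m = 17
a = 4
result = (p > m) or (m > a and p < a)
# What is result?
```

Trace:
`p = 20` → p = 20
`m = 17` → m = 17
`a = 4` → a = 4
`result = (p > m) or (m > a and p < a)` → result = True
So result = True

Answer: True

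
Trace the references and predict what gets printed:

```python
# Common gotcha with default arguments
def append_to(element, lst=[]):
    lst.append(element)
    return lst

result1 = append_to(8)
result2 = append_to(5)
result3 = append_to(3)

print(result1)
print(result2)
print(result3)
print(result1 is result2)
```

Key concept: mutable default argument gotcha.
Step by step:
`result1 = append_to(8)` → result1 = [8]
`result2 = append_to(5)` → result1 = [8, 5] (same object as result2); result2 = [8, 5] (same object as result1)
`result3 = append_to(3)` → result1 = [8, 5, 3] (same object as result2, result3); result2 = [8, 5, 3] (same object as result1, result3); result3 = [8, 5, 3] (same object as result1, result2)
`print(result1)` → prints [8, 5, 3]
`print(result2)` → prints [8, 5, 3]
`print(result3)` → prints [8, 5, 3]
`print(result1 is result2)` → prints True

Answer:
[8, 5, 3]
[8, 5, 3]
[8, 5, 3]
True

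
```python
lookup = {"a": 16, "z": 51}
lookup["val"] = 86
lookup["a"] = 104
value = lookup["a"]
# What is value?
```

Trace:
`lookup = {"a": 16, "z": 51}` → lookup = {'a': 16, 'z': 51}
`lookup["val"] = 86` → lookup = {'a': 16, 'z': 51, 'val': 86}
`lookup["a"] = 104` → lookup = {'a': 104, 'z': 51, 'val': 86}
`value = lookup["a"]` → value = 104
So value = 104

Answer: 104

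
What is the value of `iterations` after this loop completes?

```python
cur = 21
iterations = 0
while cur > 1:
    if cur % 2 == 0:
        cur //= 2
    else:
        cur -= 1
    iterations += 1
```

Steps to reduce 21 to 1
`iterations` takes the values: 0 → 1 → 2 → 3 → 4 → 5 → 6

Answer: 6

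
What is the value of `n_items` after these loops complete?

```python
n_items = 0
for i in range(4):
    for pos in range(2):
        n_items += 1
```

4 * 2 = 8
`n_items` takes the values: 0 → 1 → 2 → 3 → 4 → 5 → 6 → 7 → 8

Answer: 8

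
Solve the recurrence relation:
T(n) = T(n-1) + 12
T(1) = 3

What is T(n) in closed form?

Unrolling: T(n) = T(1) + 12·(n-1) = 3 + 12(n-1) = 12n - 9.

Answer: T(n) = 12n - 9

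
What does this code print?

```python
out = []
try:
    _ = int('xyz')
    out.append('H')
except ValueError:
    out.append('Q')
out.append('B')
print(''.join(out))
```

Execution trace: 'Q' (except ValueError) → 'B' (after the try/except). Output: QB

Answer: QB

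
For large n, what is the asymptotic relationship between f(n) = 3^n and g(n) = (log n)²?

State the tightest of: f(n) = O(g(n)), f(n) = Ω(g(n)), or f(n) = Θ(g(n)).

3^n vs (log n)²: f(n) = Ω(g(n)) but not O(g(n)) — 3^n grows strictly faster than (log n)².

Answer: f(n) = Ω(g(n)) but not O(g(n)) — 3^n grows strictly faster than (log n)².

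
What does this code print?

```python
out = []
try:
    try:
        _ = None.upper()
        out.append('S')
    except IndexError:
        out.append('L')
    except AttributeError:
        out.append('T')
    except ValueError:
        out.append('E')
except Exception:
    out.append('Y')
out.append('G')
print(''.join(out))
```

Execution trace: 'T' (inner except AttributeError) → 'G' (after the try/except). Output: TG

Answer: TG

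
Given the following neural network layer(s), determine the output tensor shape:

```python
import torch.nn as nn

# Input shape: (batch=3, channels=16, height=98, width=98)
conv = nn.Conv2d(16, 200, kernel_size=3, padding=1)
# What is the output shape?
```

Input: (3, 16, 98, 98) -> Output: (3, 200, 98, 98)

Answer: (3, 200, 98, 98)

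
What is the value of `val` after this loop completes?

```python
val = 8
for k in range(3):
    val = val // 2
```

Halve 3 times: 8 // 2^3 = 1
`val` takes the values: 8 → 4 → 2 → 1

Answer: 1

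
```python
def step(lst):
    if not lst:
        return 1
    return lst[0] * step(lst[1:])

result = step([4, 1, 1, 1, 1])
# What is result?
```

Product over [4, 1, 1, 1, 1] = 4 * 1 * 1 * 1 * 1 = 4

Answer: 4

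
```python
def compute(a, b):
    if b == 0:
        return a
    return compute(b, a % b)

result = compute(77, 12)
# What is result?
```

compute(77, 12) -> compute(12, 5) -> compute(5, 2) -> compute(2, 1) -> compute(1, 0) -> 1

Answer: 1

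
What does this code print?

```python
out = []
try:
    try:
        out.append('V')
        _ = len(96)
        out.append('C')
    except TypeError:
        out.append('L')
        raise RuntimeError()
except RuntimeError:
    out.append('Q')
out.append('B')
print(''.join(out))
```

Execution trace: 'V' (inner try body) → 'L' (inner except TypeError) → 'Q' (outer except RuntimeError) → 'B' (after the try/except). Output: VLQB

Answer: VLQB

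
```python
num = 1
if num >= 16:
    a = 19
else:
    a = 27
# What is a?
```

Trace:
`num = 1` → num = 1
`if num >= 16: ...` → num >= 16 is False, take else branch → a = 27
So a = 27

Answer: 27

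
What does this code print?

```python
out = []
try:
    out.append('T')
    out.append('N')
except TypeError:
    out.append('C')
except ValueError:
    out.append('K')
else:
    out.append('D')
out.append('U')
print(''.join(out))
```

Execution trace: 'T' (try body) → 'N' (try body, no exception) → 'D' (else) → 'U' (after the try/except). Output: TNDU

Answer: TNDU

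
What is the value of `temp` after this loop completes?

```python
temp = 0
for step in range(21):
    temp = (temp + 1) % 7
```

Increment mod 7, 21 times = 0
`temp` takes the values: 0 → 1 → 2 → 3 → 4 → 5 → 6 → 0 → 1 → 2 → 3 → 4 → 5 → 6 → 0 → 1 → 2 → 3 → 4 → 5 → 6 → 0

Answer: 0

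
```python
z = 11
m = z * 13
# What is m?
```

Trace:
`z = 11` → z = 11
`m = z * 13` → m = 143
So m = 143

Answer: 143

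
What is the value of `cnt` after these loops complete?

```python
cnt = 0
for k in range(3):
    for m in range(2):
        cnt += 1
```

3 * 2 = 6
`cnt` takes the values: 0 → 1 → 2 → 3 → 4 → 5 → 6

Answer: 6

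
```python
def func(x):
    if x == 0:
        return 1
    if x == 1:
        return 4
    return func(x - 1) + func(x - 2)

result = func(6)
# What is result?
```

Build up from base cases: func(0)=1, func(1)=4, func(2)=5, func(3)=9, func(4)=14, func(5)=23, func(6)=37

Answer: 37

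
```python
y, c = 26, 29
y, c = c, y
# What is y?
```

Trace:
`y, c = 26, 29` → y = 26; c = 29
`y, c = c, y` → y = 29; c = 26
So y = 29

Answer: 29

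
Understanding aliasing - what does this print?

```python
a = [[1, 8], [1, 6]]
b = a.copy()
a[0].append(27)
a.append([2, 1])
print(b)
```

Key concept: shallow copy with nested lists.
Step by step:
`a = [[1, 8], [1, 6]]` → a = [[1, 8], [1, 6]]
`b = a.copy()` → b = [[1, 8], [1, 6]]
`a[0].append(27)` → a = [[1, 8, 27], [1, 6]]; b = [[1, 8, 27], [1, 6]]
`a.append([2, 1])` → a = [[1, 8, 27], [1, 6], [2, 1]]
`print(b)` → prints [[1, 8, 27], [1, 6]]

Answer: [[1, 8, 27], [1, 6]]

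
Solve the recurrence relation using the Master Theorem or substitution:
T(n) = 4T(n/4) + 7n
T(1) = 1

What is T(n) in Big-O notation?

By Master Theorem: a=4, b=4, f(n)=7n. Since log_4(4) = 1 and f(n) = Θ(n^1), Case 2 applies. T(n) = O(n log n).

Answer: O(n log n)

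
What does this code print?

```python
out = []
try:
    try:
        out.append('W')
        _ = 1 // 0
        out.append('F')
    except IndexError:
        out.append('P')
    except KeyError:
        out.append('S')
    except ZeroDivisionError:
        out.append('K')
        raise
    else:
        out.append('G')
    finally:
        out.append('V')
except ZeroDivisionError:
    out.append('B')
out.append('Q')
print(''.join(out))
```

Execution trace: 'W' (try body) → 'K' (except ZeroDivisionError) → 'V' (finally) → 'B' (outer except ZeroDivisionError) → 'Q' (after the try/except). Output: WKVBQ

Answer: WKVBQ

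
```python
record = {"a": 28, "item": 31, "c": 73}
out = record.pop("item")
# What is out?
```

Trace:
`record = {"a": 28, "item": 31, "c": 73}` → record = {'a': 28, 'item': 31, 'c': 73}
`out = record.pop("item")` → record = {'a': 28, 'c': 73}; out = 31
So out = 31

Answer: 31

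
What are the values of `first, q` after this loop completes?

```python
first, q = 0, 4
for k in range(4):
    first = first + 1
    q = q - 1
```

first goes 0→4, q goes 4→0
`first, q` takes the values: (0, 4) → (1, 4) → (1, 3) → (2, 3) → (2, 2) → (3, 2) → (3, 1) → (4, 1) → (4, 0)

Answer: 4, 0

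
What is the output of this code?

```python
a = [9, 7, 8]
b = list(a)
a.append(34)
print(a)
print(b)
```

Key concept: list() constructor creates copy.
Step by step:
`a = [9, 7, 8]` → a = [9, 7, 8]
`b = list(a)` → b = [9, 7, 8]
`a.append(34)` → a = [9, 7, 8, 34]
`print(a)` → prints [9, 7, 8, 34]
`print(b)` → prints [9, 7, 8]

Answer:
[9, 7, 8, 34]
[9, 7, 8]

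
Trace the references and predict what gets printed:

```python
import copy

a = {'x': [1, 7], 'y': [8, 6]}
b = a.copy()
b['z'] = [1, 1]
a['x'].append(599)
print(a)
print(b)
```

Key concept: shallow copy of dict with mutable values.
Step by step:
`a = {'x': [1, 7], 'y': [8, 6]}` → a = {'x': [1, 7], 'y': [8, 6]}
`b = a.copy()` → b = {'x': [1, 7], 'y': [8, 6]}
`b['z'] = [1, 1]` → b = {'x': [1, 7], 'y': [8, 6], 'z': [1, 1]}
`a['x'].append(599)` → a = {'x': [1, 7, 599], 'y': [8, 6]}; b = {'x': [1, 7, 599], 'y': [8, 6], 'z': [1, 1]}
`print(a)` → prints {'x': [1, 7, 599], 'y': [8, 6]}
`print(b)` → prints {'x': [1, 7, 599], 'y': [8, 6], 'z': [1, 1]}

Answer:
{'x': [1, 7, 599], 'y': [8, 6]}
{'x': [1, 7, 599], 'y': [8, 6], 'z': [1, 1]}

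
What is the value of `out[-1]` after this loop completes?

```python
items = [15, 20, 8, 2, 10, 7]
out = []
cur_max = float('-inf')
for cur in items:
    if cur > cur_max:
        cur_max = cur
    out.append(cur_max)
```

Running max ends at 20
`out` takes the values: [] → [15] → [15, 20] → [15, 20, 20] → [15, 20, 20, 20] → [15, 20, 20, 20, 20] → [15, 20, 20, 20, 20, 20]
So `out[-1]` = 20

Answer: 20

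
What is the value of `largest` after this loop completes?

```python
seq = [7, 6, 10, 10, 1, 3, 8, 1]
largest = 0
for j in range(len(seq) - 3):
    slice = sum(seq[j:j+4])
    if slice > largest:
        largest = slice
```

Max sum of 4-element window in [7, 6, 10, 10, 1, 3, 8, 1]
`largest` takes the values: 0 → 33

Answer: 33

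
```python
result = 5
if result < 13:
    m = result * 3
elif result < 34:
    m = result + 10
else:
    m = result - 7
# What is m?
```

Trace:
`result = 5` → result = 5
`if result < 13: ...` → result < 13 is True → m = 15
So m = 15

Answer: 15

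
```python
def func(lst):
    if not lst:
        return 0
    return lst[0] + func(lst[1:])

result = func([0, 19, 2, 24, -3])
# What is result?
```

0 + 19 + 2 + 24 + (-3) + 0 = 42

Answer: 42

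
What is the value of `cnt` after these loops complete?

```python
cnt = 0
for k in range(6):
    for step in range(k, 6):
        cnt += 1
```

Upper triangle: 6 + 5 + ... + 1
`cnt` takes the values: 0 → 1 → 2 → 3 → 4 → 5 → 6 → 7 → 8 → 9 → 10 → 11 → 12 → 13 → 14 → 15 → 16 → 17 → 18 → 19 → 20 → 21

Answer: 21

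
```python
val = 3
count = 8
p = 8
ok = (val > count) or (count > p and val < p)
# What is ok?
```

Trace:
`val = 3` → val = 3
`count = 8` → count = 8
`p = 8` → p = 8
`ok = (val > count) or (count > p and val < p)` → ok = False
So ok = False

Answer: False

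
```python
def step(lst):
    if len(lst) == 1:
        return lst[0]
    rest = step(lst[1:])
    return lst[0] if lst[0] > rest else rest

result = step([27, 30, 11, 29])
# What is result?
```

Recursive max over [27, 30, 11, 29] = 30

Answer: 30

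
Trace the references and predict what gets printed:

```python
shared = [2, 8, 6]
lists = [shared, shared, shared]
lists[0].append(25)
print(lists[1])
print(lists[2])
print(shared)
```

Key concept: list of same reference.
Step by step:
`shared = [2, 8, 6]` → shared = [2, 8, 6]
`lists = [shared, shared, shared]` → lists = [[2, 8, 6], [2, 8, 6], [2, 8, 6]]
`lists[0].append(25)` → shared = [2, 8, 6, 25]; lists = [[2, 8, 6, 25], [2, 8, 6, 25], [2, 8, 6, 25]]
`print(lists[1])` → prints [2, 8, 6, 25]
`print(lists[2])` → prints [2, 8, 6, 25]
`print(shared)` → prints [2, 8, 6, 25]

Answer:
[2, 8, 6, 25]
[2, 8, 6, 25]
[2, 8, 6, 25]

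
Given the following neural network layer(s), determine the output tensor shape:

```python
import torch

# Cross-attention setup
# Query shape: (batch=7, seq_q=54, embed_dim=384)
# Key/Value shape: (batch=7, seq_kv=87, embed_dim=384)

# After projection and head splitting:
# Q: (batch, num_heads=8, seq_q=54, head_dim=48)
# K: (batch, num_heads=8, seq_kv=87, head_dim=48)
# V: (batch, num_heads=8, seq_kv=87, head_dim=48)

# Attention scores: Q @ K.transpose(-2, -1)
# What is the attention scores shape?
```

Input: (7, 54, 384) -> Output: (7, 8, 54, 87)

Answer: (7, 8, 54, 87)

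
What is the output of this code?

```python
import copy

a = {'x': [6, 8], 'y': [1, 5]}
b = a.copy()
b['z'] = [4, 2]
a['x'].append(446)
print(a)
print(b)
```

Key concept: shallow copy of dict with mutable values.
Step by step:
`a = {'x': [6, 8], 'y': [1, 5]}` → a = {'x': [6, 8], 'y': [1, 5]}
`b = a.copy()` → b = {'x': [6, 8], 'y': [1, 5]}
`b['z'] = [4, 2]` → b = {'x': [6, 8], 'y': [1, 5], 'z': [4, 2]}
`a['x'].append(446)` → a = {'x': [6, 8, 446], 'y': [1, 5]}; b = {'x': [6, 8, 446], 'y': [1, 5], 'z': [4, 2]}
`print(a)` → prints {'x': [6, 8, 446], 'y': [1, 5]}
`print(b)` → prints {'x': [6, 8, 446], 'y': [1, 5], 'z': [4, 2]}

Answer:
{'x': [6, 8, 446], 'y': [1, 5]}
{'x': [6, 8, 446], 'y': [1, 5], 'z': [4, 2]}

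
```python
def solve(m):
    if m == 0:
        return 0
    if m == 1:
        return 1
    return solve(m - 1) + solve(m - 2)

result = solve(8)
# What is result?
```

Build up from base cases: solve(0)=0, solve(1)=1, solve(2)=1, solve(3)=2, solve(4)=3, solve(5)=5, solve(6)=8, ..., solve(8)=21

Answer: 21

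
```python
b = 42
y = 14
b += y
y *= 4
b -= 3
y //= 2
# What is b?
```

Trace:
`b = 42` → b = 42
`y = 14` → y = 14
`b += y` → b = 56
`y *= 4` → y = 56
`b -= 3` → b = 53
`y //= 2` → y = 28
So b = 53

Answer: 53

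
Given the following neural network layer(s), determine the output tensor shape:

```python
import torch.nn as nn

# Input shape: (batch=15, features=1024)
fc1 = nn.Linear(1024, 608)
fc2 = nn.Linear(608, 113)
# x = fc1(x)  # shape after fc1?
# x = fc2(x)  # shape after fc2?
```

Input: (15, 1024) -> after fc1: (15, 608) -> Output: (15, 113)

Answer: (15, 113)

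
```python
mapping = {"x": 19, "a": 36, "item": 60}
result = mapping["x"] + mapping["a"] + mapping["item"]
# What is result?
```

Trace:
`mapping = {"x": 19, "a": 36, "item": 60}` → mapping = {'x': 19, 'a': 36, 'item': 60}
`result = mapping["x"] + mapping["a"] + mapping["item"]` → result = 115
So result = 115

Answer: 115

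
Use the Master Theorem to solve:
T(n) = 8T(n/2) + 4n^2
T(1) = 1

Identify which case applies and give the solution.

a=8, b=2, f(n)=4n^2. log_2(8) = 3. Since c=2 < 3, Case 1 applies: T(n) = Θ(n^log_b(a)) = O(n^3).

Answer: O(n^3) - Case 1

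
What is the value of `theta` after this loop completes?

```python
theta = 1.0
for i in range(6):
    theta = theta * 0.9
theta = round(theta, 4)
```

Exponential decay: 1.0 * 0.9^6
`theta` takes the values: 1.0 → 0.9 → 0.81 → 0.729 → 0.6561 → 0.59049 → 0.531441 → 0.5314

Answer: 0.5314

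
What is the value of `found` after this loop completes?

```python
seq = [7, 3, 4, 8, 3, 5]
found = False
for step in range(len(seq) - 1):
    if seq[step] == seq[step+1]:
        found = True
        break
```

Check consecutive duplicates in [7, 3, 4, 8, 3, 5]
`found` takes the values: False

Answer: False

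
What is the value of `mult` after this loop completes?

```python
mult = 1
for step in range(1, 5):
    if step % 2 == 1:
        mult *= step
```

Product of odd numbers 1 to 4
`mult` takes the values: 1 → 3

Answer: 3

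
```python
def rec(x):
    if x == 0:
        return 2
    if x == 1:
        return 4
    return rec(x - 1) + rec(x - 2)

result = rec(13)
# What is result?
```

Build up from base cases: rec(0)=2, rec(1)=4, rec(2)=6, rec(3)=10, rec(4)=16, rec(5)=26, rec(6)=42, ..., rec(13)=1220

Answer: 1220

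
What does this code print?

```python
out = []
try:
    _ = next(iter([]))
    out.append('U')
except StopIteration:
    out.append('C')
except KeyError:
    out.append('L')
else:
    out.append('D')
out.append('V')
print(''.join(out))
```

Execution trace: 'C' (except StopIteration) → 'V' (after the try/except). Output: CV

Answer: CV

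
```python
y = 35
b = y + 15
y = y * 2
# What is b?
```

Trace:
`y = 35` → y = 35
`b = y + 15` → b = 50
`y = y * 2` → y = 70
So b = 50

Answer: 50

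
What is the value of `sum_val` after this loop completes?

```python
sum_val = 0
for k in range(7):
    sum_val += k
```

Sum of 0 to 6 = 21
`sum_val` takes the values: 0 → 1 → 3 → 6 → 10 → 15 → 21

Answer: 21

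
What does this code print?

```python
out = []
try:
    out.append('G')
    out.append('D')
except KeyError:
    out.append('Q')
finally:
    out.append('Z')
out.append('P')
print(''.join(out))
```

Execution trace: 'G' (try body) → 'D' (try body, no exception) → 'Z' (finally) → 'P' (after the try/except). Output: GDZP

Answer: GDZP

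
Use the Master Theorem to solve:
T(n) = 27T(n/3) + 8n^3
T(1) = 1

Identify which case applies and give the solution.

a=27, b=3, f(n)=8n^3. log_3(27) = 3. Since c=3 = 3, Case 2 applies: T(n) = Θ(n^log_b(a) · log n) = O(n^3 log n).

Answer: O(n^3 log n) - Case 2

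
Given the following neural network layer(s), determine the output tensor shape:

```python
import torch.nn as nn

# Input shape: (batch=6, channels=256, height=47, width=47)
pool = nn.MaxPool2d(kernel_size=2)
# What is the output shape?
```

Input: (6, 256, 47, 47) -> Output: (6, 256, 23, 23)

Answer: (6, 256, 23, 23)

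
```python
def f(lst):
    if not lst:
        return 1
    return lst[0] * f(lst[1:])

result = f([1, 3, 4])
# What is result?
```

Product over [1, 3, 4] = 1 * 3 * 4 = 12

Answer: 12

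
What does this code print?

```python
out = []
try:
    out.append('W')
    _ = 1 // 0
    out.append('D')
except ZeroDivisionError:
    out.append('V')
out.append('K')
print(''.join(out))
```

Execution trace: 'W' (try body) → 'V' (except ZeroDivisionError) → 'K' (after the try/except). Output: WVK

Answer: WVK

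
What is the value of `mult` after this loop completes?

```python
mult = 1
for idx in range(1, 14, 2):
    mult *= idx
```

Product of 1, 3, 5, ... up to 13
`mult` takes the values: 1 → 3 → 15 → 105 → 945 → 10395 → 135135

Answer: 135135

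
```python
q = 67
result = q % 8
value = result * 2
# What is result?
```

Trace:
`q = 67` → q = 67
`result = q % 8` → result = 3
`value = result * 2` → value = 6
So result = 3

Answer: 3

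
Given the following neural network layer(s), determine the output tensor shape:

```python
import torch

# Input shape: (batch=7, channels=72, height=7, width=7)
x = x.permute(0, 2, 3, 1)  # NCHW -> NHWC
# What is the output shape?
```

Input: (7, 72, 7, 7) -> Output: (7, 7, 7, 72)

Answer: (7, 7, 7, 72)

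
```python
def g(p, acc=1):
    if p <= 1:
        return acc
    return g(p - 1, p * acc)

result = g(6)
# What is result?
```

Accumulator trace (n, acc): (6, 1) -> (5, 6) -> (4, 30) -> (3, 120) -> (2, 360) -> (1, 720) -> return 720

Answer: 720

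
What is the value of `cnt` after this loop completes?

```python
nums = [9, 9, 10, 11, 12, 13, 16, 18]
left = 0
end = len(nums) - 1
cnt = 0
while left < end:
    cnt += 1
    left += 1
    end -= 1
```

Iterations until pointers meet (list length 8)
`cnt` takes the values: 0 → 1 → 2 → 3 → 4

Answer: 4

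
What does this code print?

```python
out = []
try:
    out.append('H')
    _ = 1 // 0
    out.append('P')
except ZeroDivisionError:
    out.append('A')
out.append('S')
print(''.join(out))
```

Execution trace: 'H' (try body) → 'A' (except ZeroDivisionError) → 'S' (after the try/except). Output: HAS

Answer: HAS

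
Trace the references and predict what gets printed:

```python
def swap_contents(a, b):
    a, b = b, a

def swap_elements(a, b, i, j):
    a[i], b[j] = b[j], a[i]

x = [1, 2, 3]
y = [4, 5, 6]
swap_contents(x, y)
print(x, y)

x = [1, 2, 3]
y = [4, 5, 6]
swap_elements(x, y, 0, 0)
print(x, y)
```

Key concept: parameter rebinding vs mutation.
Step by step:
`x = [1, 2, 3]` → x = [1, 2, 3]
`y = [4, 5, 6]` → y = [4, 5, 6]
`swap_contents(x, y)` → no visible change to tracked variables
`print(x, y)` → prints [1, 2, 3] [4, 5, 6]
`x = [1, 2, 3]` → x = [1, 2, 3]
`y = [4, 5, 6]` → y = [4, 5, 6]
`swap_elements(x, y, 0, 0)` → x = [4, 2, 3]; y = [1, 5, 6]
`print(x, y)` → prints [4, 2, 3] [1, 5, 6]

Answer:
[1, 2, 3] [4, 5, 6]
[4, 2, 3] [1, 5, 6]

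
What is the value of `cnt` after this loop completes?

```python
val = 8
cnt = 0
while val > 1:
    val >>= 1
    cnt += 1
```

Count right shifts until 1
`cnt` takes the values: 0 → 1 → 2 → 3

Answer: 3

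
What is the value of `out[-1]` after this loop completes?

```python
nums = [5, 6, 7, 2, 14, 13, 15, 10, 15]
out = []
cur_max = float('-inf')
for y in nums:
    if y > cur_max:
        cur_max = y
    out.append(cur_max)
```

Running max ends at 15
`out` takes the values: [] → [5] → [5, 6] → [5, 6, 7] → [5, 6, 7, 7] → [5, 6, 7, 7, 14] → [5, 6, 7, 7, 14, 14] → [5, 6, 7, 7, 14, 14, 15] → [5, 6, 7, 7, 14, 14, 15, 15] → [5, 6, 7, 7, 14, 14, 15, 15, 15]
So `out[-1]` = 15

Answer: 15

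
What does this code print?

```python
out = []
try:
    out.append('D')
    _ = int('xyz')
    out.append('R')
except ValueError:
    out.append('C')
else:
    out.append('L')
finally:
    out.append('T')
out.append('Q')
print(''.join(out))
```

Execution trace: 'D' (try body) → 'C' (except ValueError) → 'T' (finally) → 'Q' (after the try/except). Output: DCTQ

Answer: DCTQ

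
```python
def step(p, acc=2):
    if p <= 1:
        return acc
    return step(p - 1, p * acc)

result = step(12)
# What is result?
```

Accumulator trace (n, acc): (12, 2) -> (11, 24) -> (10, 264) -> (9, 2640) -> (8, 23760) -> (7, 190080) -> (6, 1330560) -> (5, 7983360) -> (4, 39916800) -> (3, 159667200) -> (2, 479001600) -> (1, 958003200) -> return 958003200

Answer: 958003200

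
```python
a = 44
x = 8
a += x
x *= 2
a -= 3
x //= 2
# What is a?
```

Trace:
`a = 44` → a = 44
`x = 8` → x = 8
`a += x` → a = 52
`x *= 2` → x = 16
`a -= 3` → a = 49
`x //= 2` → x = 8
So a = 49

Answer: 49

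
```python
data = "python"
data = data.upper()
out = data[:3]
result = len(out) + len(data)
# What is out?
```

Trace:
`data = "python"` → data = 'python'
`data = data.upper()` → data = 'PYTHON'
`out = data[:3]` → out = 'PYT'
`result = len(out) + len(data)` → result = 9
So out = 'PYT'

Answer: 'PYT'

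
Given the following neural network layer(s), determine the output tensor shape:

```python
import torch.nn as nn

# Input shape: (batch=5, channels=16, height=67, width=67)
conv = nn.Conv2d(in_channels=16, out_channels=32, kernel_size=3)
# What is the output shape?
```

Input: (5, 16, 67, 67) -> Output: (5, 32, 65, 65)

Answer: (5, 32, 65, 65)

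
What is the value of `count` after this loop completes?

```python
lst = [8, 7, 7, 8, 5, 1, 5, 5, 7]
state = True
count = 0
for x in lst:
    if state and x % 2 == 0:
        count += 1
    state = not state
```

Count even values at even positions
`count` takes the values: 0 → 1

Answer: 1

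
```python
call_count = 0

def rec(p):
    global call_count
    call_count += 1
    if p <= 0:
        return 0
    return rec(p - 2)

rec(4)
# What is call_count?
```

Linear recursion stepping by 2: 3 calls from p=4 down to ≤0.

Answer: 3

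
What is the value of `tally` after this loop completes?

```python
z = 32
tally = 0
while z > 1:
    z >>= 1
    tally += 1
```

Count right shifts until 1
`tally` takes the values: 0 → 1 → 2 → 3 → 4 → 5

Answer: 5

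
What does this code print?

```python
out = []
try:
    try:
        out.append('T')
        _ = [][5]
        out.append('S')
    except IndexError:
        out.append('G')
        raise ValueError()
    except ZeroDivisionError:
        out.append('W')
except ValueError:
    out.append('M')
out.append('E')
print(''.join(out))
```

Execution trace: 'T' (try body) → 'G' (except IndexError) → 'M' (outer except ValueError) → 'E' (after the try/except). Output: TGME

Answer: TGME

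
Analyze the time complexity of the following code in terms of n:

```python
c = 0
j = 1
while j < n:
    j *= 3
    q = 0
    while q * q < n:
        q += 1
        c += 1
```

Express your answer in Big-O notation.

Each loop level contributes: log n × √n. Multiplying the contributions gives O(√n log n).

Answer: O(√n log n)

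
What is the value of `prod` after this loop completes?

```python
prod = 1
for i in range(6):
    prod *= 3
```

3^6 = 729
`prod` takes the values: 1 → 3 → 9 → 27 → 81 → 243 → 729

Answer: 729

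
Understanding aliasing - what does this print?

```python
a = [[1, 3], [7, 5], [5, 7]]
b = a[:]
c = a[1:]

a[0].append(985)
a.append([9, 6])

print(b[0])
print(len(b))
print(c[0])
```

Key concept: slice with nested mutation.
Step by step:
`a = [[1, 3], [7, 5], [5, 7]]` → a = [[1, 3], [7, 5], [5, 7]]
`b = a[:]` → b = [[1, 3], [7, 5], [5, 7]]
`c = a[1:]` → c = [[7, 5], [5, 7]]
`a[0].append(985)` → a = [[1, 3, 985], [7, 5], [5, 7]]; b = [[1, 3, 985], [7, 5], [5, 7]]
`a.append([9, 6])` → a = [[1, 3, 985], [7, 5], [5, 7], [9, 6]]
`print(b[0])` → prints [1, 3, 985]
`print(len(b))` → prints 3
`print(c[0])` → prints [7, 5]

Answer:
[1, 3, 985]
3
[7, 5]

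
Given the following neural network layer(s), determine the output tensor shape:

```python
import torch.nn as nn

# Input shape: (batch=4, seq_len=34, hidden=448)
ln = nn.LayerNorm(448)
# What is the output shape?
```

Input: (4, 34, 448) -> Output: (4, 34, 448)

Answer: (4, 34, 448)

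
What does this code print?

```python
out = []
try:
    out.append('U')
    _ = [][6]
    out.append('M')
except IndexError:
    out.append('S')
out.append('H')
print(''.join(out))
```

Execution trace: 'U' (try body) → 'S' (except IndexError) → 'H' (after the try/except). Output: USH

Answer: USH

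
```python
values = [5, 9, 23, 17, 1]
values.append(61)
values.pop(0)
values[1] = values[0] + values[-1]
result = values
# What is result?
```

Trace:
`values = [5, 9, 23, 17, 1]` → values = [5, 9, 23, 17, 1]
`values.append(61)` → values = [5, 9, 23, 17, 1, 61]
`values.pop(0)` → values = [9, 23, 17, 1, 61]
`values[1] = values[0] + values[-1]` → values = [9, 70, 17, 1, 61]
`result = values` → result = [9, 70, 17, 1, 61]
So result = [9, 70, 17, 1, 61]

Answer: [9, 70, 17, 1, 61]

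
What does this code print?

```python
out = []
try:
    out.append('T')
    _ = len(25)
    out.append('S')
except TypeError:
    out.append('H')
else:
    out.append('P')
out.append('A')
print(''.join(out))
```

Execution trace: 'T' (try body) → 'H' (except TypeError) → 'A' (after the try/except). Output: THA

Answer: THA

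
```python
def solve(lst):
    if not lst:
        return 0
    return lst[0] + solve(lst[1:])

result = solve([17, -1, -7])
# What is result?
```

17 + (-1) + (-7) + 0 = 9

Answer: 9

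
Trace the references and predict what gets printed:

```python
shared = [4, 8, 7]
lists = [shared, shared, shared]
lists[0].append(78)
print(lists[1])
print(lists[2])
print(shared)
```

Key concept: list of same reference.
Step by step:
`shared = [4, 8, 7]` → shared = [4, 8, 7]
`lists = [shared, shared, shared]` → lists = [[4, 8, 7], [4, 8, 7], [4, 8, 7]]
`lists[0].append(78)` → shared = [4, 8, 7, 78]; lists = [[4, 8, 7, 78], [4, 8, 7, 78], [4, 8, 7, 78]]
`print(lists[1])` → prints [4, 8, 7, 78]
`print(lists[2])` → prints [4, 8, 7, 78]
`print(shared)` → prints [4, 8, 7, 78]

Answer:
[4, 8, 7, 78]
[4, 8, 7, 78]
[4, 8, 7, 78]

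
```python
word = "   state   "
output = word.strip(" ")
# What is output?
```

Trace:
`word = "   state   "` → word = '   state   '
`output = word.strip(" ")` → output = 'state'
So output = 'state'

Answer: 'state'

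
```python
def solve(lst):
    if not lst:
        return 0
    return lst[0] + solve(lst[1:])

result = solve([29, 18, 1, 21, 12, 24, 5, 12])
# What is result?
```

29 + 18 + 1 + 21 + 12 + 24 + 5 + 12 + 0 = 122

Answer: 122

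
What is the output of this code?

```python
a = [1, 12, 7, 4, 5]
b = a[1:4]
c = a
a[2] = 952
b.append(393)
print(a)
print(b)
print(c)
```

Key concept: slice vs alias.
Step by step:
`a = [1, 12, 7, 4, 5]` → a = [1, 12, 7, 4, 5]
`b = a[1:4]` → b = [12, 7, 4]
`c = a` → c = [1, 12, 7, 4, 5] (same object as a)
`a[2] = 952` → a = [1, 12, 952, 4, 5] (same object as c); c = [1, 12, 952, 4, 5] (same object as a)
`b.append(393)` → b = [12, 7, 4, 393]
`print(a)` → prints [1, 12, 952, 4, 5]
`print(b)` → prints [12, 7, 4, 393]
`print(c)` → prints [1, 12, 952, 4, 5]

Answer:
[1, 12, 952, 4, 5]
[12, 7, 4, 393]
[1, 12, 952, 4, 5]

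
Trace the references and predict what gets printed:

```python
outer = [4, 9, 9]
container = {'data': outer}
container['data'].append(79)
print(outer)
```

Key concept: dict holds reference to list.
Step by step:
`outer = [4, 9, 9]` → outer = [4, 9, 9]
`container = {'data': outer}` → container = {'data': [4, 9, 9]}
`container['data'].append(79)` → outer = [4, 9, 9, 79]; container = {'data': [4, 9, 9, 79]}
`print(outer)` → prints [4, 9, 9, 79]

Answer: [4, 9, 9, 79]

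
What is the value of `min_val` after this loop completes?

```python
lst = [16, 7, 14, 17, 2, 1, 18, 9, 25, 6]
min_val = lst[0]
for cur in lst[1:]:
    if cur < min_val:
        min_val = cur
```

Minimum of [16, 7, 14, 17, 2, 1, 18, 9, 25, 6]
`min_val` takes the values: 16 → 7 → 2 → 1

Answer: 1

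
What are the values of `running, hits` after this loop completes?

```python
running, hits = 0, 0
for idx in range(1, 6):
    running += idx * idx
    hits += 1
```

Sum of squares and count
`running, hits` takes the values: (0, 0) → (1, 0) → (1, 1) → (5, 1) → (5, 2) → (14, 2) → (14, 3) → (30, 3) → (30, 4) → (55, 4) → (55, 5)

Answer: 55, 5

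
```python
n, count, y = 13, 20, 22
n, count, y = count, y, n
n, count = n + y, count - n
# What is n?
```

Trace:
`n, count, y = 13, 20, 22` → n = 13; count = 20; y = 22
`n, count, y = count, y, n` → n = 20; count = 22; y = 13
`n, count = n + y, count - n` → n = 33; count = 2
So n = 33

Answer: 33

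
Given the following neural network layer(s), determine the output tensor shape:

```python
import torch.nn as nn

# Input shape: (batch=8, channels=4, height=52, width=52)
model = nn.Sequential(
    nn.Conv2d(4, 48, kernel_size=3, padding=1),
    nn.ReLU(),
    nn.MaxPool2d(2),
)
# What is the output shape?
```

Input: (8, 4, 52, 52) -> after Conv2d: (8, 48, 52, 52) -> after ReLU: (8, 48, 52, 52) -> Output: (8, 48, 26, 26)

Answer: (8, 48, 26, 26)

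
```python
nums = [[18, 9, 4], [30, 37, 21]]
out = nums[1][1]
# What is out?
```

Trace:
`nums = [[18, 9, 4], [30, 37, 21]]` → nums = [[18, 9, 4], [30, 37, 21]]
`out = nums[1][1]` → out = 37
So out = 37

Answer: 37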